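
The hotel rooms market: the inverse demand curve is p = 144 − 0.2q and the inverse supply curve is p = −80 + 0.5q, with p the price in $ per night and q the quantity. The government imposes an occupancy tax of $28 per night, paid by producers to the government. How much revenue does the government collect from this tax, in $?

Tax revenue = $7840.

Rewrite in direct form: qd = 720 − 5p and qs = 2p + 160.
Before the tax: set 720 − 5p = 2p + 160 → p* = $80, q* = 320.
With the tax collected from producers, supply shifts: qs = 2(p − 28) + 160.
Solving gives q = 280 with consumers paying $88 and producers receiving $60 (the $28 wedge).
Revenue = t · Q = 28 · 280 = $7840.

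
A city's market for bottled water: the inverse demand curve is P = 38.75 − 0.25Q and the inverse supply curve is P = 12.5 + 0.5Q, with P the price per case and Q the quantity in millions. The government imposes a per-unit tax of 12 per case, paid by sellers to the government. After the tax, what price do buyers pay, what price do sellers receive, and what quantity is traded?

Buyers pay 34; sellers receive 22; quantity = 19.

Inverting to Q(P) form: Qd = 155 − 4P; Qs = 2P − 25.
Without the tax, 155 − 4P = 2P − 25 gives 6P = 180, so P* = 30 and Q* = 35.
With the tax collected from sellers, supply shifts: Qs = 2(P − 12) − 25.
New equilibrium: buyers pay 34, sellers receive 22, Q = 19. (Wedge: Pb − Ps = 12.)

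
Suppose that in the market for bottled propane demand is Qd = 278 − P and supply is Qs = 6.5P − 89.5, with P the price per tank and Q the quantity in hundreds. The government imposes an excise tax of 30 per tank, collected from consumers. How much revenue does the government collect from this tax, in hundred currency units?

Tax revenue = 6090 hundred.

Before the tax: set 278 − P = 6.5P − 89.5 → P* = 49, Q* = 229.
With the tax collected from consumers, demand (in seller-price terms) shifts: Qd = 278 − (P + 30).
Solving gives Q = 203 with consumers paying 75 and producers receiving 45 (the 30 wedge).
Revenue = t · Q = 30 · 203 = 6090.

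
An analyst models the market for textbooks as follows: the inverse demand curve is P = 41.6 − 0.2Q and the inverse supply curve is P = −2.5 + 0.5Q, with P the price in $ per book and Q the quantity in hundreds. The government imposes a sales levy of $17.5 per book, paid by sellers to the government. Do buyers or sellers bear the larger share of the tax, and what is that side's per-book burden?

Sellers bear the larger share: $12.5 per book.

Inverting to Q(P) form: Qd = 208 − 5P; Qs = 2P + 5.
Without the tax, 208 − 5P = 2P + 5 gives 7P = 203, so P* = $29 and Q* = 63.
With the tax collected from sellers, supply shifts: Qs = 2(P − 17.5) + 5.
New equilibrium: buyers pay $34, sellers receive $16.5, Q = 38. (Wedge: Pb − Ps = 17.5.)
Per-book burden: buyers $5, sellers $12.5.
Sellers take the larger share because supply is less price-elastic here (demand slope 5 vs supply slope 2).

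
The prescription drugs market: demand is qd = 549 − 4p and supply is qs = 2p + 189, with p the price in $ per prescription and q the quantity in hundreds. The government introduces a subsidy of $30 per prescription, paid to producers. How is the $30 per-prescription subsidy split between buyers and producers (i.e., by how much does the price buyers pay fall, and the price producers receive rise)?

Buyers gain $10 per prescription; producers gain $20 per prescription.

Before the subsidy: set 549 − 4p = 2p + 189 → p* = $60, q* = 309.
With a per-unit subsidy paid to producers, each receives p + 30 per unit sold, so supply becomes qs = 2(p + 30) + 189.
New equilibrium: buyers pay $50, producers receive $80, q = 349. (Wedge: pb − ps = −30.)
Gain to buyers: $10; to producers: $20. (They sum to $30.)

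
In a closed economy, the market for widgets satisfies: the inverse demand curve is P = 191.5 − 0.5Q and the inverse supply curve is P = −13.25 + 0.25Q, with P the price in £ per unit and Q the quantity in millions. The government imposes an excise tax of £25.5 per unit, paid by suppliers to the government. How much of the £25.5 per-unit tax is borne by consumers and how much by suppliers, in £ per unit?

Rewrite in direct form: Qd = 383 − 2P and Qs = 4P + 53.
Without the tax, 383 − 2P = 4P + 53 gives 6P = 330, so P* = £55 and Q* = 273.
With the tax collected from suppliers, supply shifts: Qs = 4(P − 25.5) + 53.
New equilibrium: consumers pay £72, suppliers receive £46.5, Q = 239. (Wedge: Pb − Ps = 25.5.)
Burden on consumers: £17; on suppliers: £8.5. (They sum to £25.5.)

Consumers bear £17 per unit; suppliers bear £8.5 per unit.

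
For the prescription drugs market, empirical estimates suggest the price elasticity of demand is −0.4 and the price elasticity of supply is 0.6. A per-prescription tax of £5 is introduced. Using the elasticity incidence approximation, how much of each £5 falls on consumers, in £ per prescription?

Incidence ratio: consumers' share ≈ εs / (εs + |εd|) = 0.6 / (0.6 + 0.4) = 0.6.
So consumers bear ≈ 0.6 × £5 = £3; sellers bear £2.

Consumers bear ≈ £3 per prescription.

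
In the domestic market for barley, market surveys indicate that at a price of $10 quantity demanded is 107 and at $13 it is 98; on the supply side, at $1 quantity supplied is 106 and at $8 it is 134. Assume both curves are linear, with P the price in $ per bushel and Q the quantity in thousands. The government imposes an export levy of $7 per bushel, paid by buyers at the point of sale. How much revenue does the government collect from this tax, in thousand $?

Tax revenue = $770 thousand.

Demand slope: (98 − 107)/(13 − 10) = -3, so Qd = 137 − 3P.
Supply slope: (134 − 106)/(8 − 1) = 4, so Qs = 4P + 102.
Without the tax, 137 − 3P = 4P + 102 gives 7P = 35, so P* = $5 and Q* = 122.
With the tax collected from buyers, demand (in seller-price terms) shifts: Qd = 137 − 3(P + 7).
Solving gives Q = 110 with buyers paying $9 and suppliers receiving $2 (the $7 wedge).
Revenue = t · Q = 7 · 110 = $770.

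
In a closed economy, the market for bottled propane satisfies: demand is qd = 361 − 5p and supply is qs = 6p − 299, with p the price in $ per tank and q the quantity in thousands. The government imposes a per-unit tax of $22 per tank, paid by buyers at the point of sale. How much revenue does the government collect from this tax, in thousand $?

Before the tax: set 361 − 5p = 6p − 299 → p* = $60, q* = 61.
With the tax collected from buyers, demand (in seller-price terms) shifts: qd = 361 − 5(p + 22).
New equilibrium: buyers pay $72, suppliers receive $50, q = 1. (Wedge: pb − ps = 22.)
Revenue = t · Q = 22 · 1 = $22.

Tax revenue = $22 thousand.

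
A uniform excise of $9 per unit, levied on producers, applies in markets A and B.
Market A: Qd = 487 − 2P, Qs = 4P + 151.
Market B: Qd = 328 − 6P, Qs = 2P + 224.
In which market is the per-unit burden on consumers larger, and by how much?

Market A: pre-tax P* = $56, Q* = 375; post-tax Q = 363; per-unit burden on consumers = $6.
Market B: pre-tax P* = $13, Q* = 250; post-tax Q = 236.5; per-unit burden on consumers = $2.25.
Difference: $6 vs $2.25 → market A is larger by $3.75.

Market A, by $3.75.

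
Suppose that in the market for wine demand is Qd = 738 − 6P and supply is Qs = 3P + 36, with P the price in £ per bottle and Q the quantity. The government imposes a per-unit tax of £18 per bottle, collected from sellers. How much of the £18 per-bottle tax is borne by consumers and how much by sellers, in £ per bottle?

Consumers bear £6 per bottle; sellers bear £12 per bottle.

Before the tax: set 738 − 6P = 3P + 36 → P* = £78, Q* = 270.
With the tax collected from sellers, supply shifts: Qs = 3(P − 18) + 36.
Solving gives Q = 234 with consumers paying £84 and sellers receiving £66 (the £18 wedge).
Burden on consumers: £6; on sellers: £12. (They sum to £18.)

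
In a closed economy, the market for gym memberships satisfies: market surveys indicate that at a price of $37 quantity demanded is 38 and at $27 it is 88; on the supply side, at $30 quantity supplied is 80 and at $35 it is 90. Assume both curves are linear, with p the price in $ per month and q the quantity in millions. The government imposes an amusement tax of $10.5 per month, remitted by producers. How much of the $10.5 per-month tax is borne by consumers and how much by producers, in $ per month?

Demand slope: (88 − 38)/(27 − 37) = -5, so qd = 223 − 5p.
Supply slope: (90 − 80)/(35 − 30) = 2, so qs = 2p + 20.
Without the tax, 223 − 5p = 2p + 20 gives 7p = 203, so p* = $29 and q* = 78.
With the tax collected from producers, supply shifts: qs = 2(p − 10.5) + 20.
Solving gives q = 63 with consumers paying $32 and producers receiving $21.5 (the $10.5 wedge).
Burden on consumers: $3; on producers: $7.5. (They sum to $10.5.)

Consumers bear $3 per month; producers bear $7.5 per month.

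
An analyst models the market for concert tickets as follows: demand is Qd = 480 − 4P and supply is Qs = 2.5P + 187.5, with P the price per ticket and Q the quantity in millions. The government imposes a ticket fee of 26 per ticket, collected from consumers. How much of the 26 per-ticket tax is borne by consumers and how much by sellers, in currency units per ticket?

Consumers bear 10 per ticket; sellers bear 16 per ticket.

Before the tax: set 480 − 4P = 2.5P + 187.5 → P* = 45, Q* = 300.
With the tax collected from consumers, demand (in seller-price terms) shifts: Qd = 480 − 4(P + 26).
New equilibrium: consumers pay 55, sellers receive 29, Q = 260. (Wedge: Pb − Ps = 26.)
Burden on consumers: 10; on sellers: 16. (They sum to 26.)
The less price-elastic side of the market bears the larger share of a per-unit tax.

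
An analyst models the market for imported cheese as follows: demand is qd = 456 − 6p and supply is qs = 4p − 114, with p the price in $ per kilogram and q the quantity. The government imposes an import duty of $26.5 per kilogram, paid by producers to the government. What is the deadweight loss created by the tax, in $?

Deadweight loss = $842.7.

Before the tax: set 456 − 6p = 4p − 114 → p* = $57, q* = 114.
With the tax collected from producers, supply shifts: qs = 4(p − 26.5) − 114.
New equilibrium: consumers pay $67.6, producers receive $41.1, q = 50.4. (Wedge: pb − ps = 26.5.)
Quantity falls by |ΔQ| = |114 − 50.4| = 63.6.
DWL = ½ · t · |ΔQ| = ½ · 26.5 · 63.6 = $842.7.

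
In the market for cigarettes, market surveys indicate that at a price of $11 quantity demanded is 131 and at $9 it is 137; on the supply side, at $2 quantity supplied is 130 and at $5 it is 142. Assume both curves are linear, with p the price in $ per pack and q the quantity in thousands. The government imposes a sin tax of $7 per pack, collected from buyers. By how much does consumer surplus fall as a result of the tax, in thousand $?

Consumer surplus falls by $560 thousand.

Demand slope: (137 − 131)/(9 − 11) = -3, so qd = 164 − 3p.
Supply slope: (142 − 130)/(5 − 2) = 4, so qs = 4p + 122.
Before the tax: set 164 − 3p = 4p + 122 → p* = $6, q* = 146.
With the tax collected from buyers, demand (in seller-price terms) shifts: qd = 164 − 3(p + 7).
New equilibrium: buyers pay $10, suppliers receive $3, q = 134. (Wedge: pb − ps = 7.)
ΔCS is the trapezoid between Q = 134 and Q = 146 of height $4: ½ · (146 + 134) · 4 = $560.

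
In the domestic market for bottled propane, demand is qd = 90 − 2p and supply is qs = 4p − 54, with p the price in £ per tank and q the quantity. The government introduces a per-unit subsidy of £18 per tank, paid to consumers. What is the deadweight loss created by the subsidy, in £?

Deadweight loss = £216.

Before the subsidy: set 90 − 2p = 4p − 54 → p* = £24, q* = 42.
With a per-unit subsidy paid to consumers, each effectively pays p − 18, so demand becomes qd = 90 − 2(p − 18).
Solving gives q = 66 with consumers paying £12 and producers receiving £30 (the £18 wedge).
Quantity rises by |ΔQ| = |42 − 66| = 24.
DWL = ½ · t · |ΔQ| = ½ · 18 · 24 = £216.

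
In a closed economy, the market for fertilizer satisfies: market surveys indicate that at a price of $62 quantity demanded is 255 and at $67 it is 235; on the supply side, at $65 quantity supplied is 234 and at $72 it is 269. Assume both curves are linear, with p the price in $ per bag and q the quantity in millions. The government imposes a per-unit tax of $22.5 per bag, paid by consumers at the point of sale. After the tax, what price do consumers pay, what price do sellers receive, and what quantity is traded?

Demand slope: (235 − 255)/(67 − 62) = -4, so qd = 503 − 4p.
Supply slope: (269 − 234)/(72 − 65) = 5, so qs = 5p − 91.
Before the tax: set 503 − 4p = 5p − 91 → p* = $66, q* = 239.
With the tax collected from consumers, demand (in seller-price terms) shifts: qd = 503 − 4(p + 22.5).
Solving gives q = 189 with consumers paying $78.5 and sellers receiving $56 (the $22.5 wedge).
The less price-elastic side of the market bears the larger share of a per-unit tax.

Consumers pay $78.5; sellers receive $56; quantity = 189.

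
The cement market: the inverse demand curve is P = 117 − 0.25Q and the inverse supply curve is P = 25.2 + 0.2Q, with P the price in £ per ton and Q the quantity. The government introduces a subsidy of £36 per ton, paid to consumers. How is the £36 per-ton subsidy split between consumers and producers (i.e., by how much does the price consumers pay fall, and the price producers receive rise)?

Consumers gain £20 per ton; producers gain £16 per ton.

Inverting to Q(P) form: Qd = 468 − 4P; Qs = 5P − 126.
Without the subsidy, 468 − 4P = 5P − 126 gives 9P = 594, so P* = £66 and Q* = 204.
With a per-unit subsidy paid to consumers, each effectively pays P − 36, so demand becomes Qd = 468 − 4(P − 36).
New equilibrium: consumers pay £46, producers receive £82, Q = 284. (Wedge: Pb − Ps = −36.)
Gain to consumers: £20; to producers: £16. (They sum to £36.)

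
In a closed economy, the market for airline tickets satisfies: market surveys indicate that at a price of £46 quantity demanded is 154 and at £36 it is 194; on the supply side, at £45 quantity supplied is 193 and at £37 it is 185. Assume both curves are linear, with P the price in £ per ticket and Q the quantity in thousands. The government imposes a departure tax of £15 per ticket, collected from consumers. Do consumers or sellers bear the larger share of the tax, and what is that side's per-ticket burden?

Sellers bear the larger share: £12 per ticket.

Demand slope: (194 − 154)/(36 − 46) = -4, so Qd = 338 − 4P.
Supply slope: (185 − 193)/(37 − 45) = 1, so Qs = P + 148.
Without the tax, 338 − 4P = P + 148 gives 5P = 190, so P* = £38 and Q* = 186.
With the tax collected from consumers, demand (in seller-price terms) shifts: Qd = 338 − 4(P + 15).
New equilibrium: consumers pay £41, sellers receive £26, Q = 174. (Wedge: Pb − Ps = 15.)
Per-ticket burden: consumers £3, sellers £12.
Sellers take the larger share because supply is less price-elastic here (demand slope 4 vs supply slope 1).
The less price-elastic side of the market bears the larger share of a per-unit tax.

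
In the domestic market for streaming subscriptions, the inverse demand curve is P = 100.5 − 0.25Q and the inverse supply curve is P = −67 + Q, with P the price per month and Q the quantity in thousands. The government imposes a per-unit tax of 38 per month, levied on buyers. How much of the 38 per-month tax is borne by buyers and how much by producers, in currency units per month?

Inverting to Q(P) form: Qd = 402 − 4P; Qs = P + 67.
Without the tax, 402 − 4P = P + 67 gives 5P = 335, so P* = 67 and Q* = 134.
With the tax collected from buyers, demand (in seller-price terms) shifts: Qd = 402 − 4(P + 38).
Solving gives Q = 103.6 with buyers paying 74.6 and producers receiving 36.6 (the 38 wedge).
Burden on buyers: 7.6; on producers: 30.4. (They sum to 38.)

Buyers bear 7.6 per month; producers bear 30.4 per month.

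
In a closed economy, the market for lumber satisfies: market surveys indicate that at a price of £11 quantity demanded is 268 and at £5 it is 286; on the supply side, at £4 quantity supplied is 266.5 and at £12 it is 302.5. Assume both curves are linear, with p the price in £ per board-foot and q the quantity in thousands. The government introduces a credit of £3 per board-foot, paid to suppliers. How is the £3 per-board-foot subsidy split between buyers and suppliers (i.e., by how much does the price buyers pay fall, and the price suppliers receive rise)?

Demand slope: (286 − 268)/(5 − 11) = -3, so qd = 301 − 3p.
Supply slope: (302.5 − 266.5)/(12 − 4) = 4.5, so qs = 4.5p + 248.5.
Without the subsidy, 301 − 3p = 4.5p + 248.5 gives 7.5p = 52.5, so p* = £7 and q* = 280.
With a per-unit subsidy paid to suppliers, each receives p + 3 per unit sold, so supply becomes qs = 4.5(p + 3) + 248.5.
New equilibrium: buyers pay £5.2, suppliers receive £8.2, q = 285.4. (Wedge: pb − ps = −3.)
Gain to buyers: £1.8; to suppliers: £1.2. (They sum to £3.)

Buyers gain £1.8 per board-foot; suppliers gain £1.2 per board-foot.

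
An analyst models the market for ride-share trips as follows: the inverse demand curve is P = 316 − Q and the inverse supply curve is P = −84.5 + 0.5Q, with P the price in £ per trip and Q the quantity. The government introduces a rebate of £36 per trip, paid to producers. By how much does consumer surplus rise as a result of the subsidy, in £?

Consumer surplus rises by £6696.

Inverting to Q(P) form: Qd = 316 − P; Qs = 2P + 169.
Without the subsidy, 316 − P = 2P + 169 gives 3P = 147, so P* = £49 and Q* = 267.
With a per-unit subsidy paid to producers, each receives P + 36 per unit sold, so supply becomes Qs = 2(P + 36) + 169.
Solving gives Q = 291 with consumers paying £25 and producers receiving £61 (the £36 wedge).
ΔCS is the trapezoid between Q = 291 and Q = 267 of height £24: ½ · (267 + 291) · 24 = £6696.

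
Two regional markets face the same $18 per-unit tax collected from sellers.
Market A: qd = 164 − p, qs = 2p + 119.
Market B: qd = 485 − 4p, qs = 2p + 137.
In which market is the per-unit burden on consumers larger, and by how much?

Market A: pre-tax p* = $15, q* = 149; post-tax q = 137; per-unit burden on consumers = $12.
Market B: pre-tax p* = $58, q* = 253; post-tax q = 229; per-unit burden on consumers = $6.
Difference: $12 vs $6 → market A is larger by $6.

Market A, by $6.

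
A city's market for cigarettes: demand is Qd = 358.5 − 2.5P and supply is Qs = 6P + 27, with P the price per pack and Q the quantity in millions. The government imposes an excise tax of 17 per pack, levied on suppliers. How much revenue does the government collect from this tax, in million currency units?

Tax revenue = 3927 million.

Before the tax: set 358.5 − 2.5P = 6P + 27 → P* = 39, Q* = 261.
With the tax collected from suppliers, supply shifts: Qs = 6(P − 17) + 27.
Solving gives Q = 231 with buyers paying 51 and suppliers receiving 34 (the 17 wedge).
Revenue = t · Q = 17 · 231 = 3927.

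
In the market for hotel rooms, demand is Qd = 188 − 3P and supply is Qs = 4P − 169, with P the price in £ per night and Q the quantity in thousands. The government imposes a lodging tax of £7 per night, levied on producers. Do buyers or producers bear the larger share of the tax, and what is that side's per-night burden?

Buyers bear the larger share: £4 per night.

Before the tax: set 188 − 3P = 4P − 169 → P* = £51, Q* = 35.
With the tax collected from producers, supply shifts: Qs = 4(P − 7) − 169.
Solving gives Q = 23 with buyers paying £55 and producers receiving £48 (the £7 wedge).
Per-night burden: buyers £4, producers £3.
Buyers take the larger share because demand is less price-elastic here (demand slope 3 vs supply slope 4).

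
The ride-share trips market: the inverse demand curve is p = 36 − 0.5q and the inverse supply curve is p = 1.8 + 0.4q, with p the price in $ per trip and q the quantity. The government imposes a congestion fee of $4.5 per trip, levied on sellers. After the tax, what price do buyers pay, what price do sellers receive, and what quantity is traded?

Buyers pay $19.5; sellers receive $15; quantity = 33.

Rewrite in direct form: qd = 72 − 2p and qs = 2.5p − 4.5.
Without the tax, 72 − 2p = 2.5p − 4.5 gives 4.5p = 76.5, so p* = $17 and q* = 38.
With the tax collected from sellers, supply shifts: qs = 2.5(p − 4.5) − 4.5.
Solving gives q = 33 with buyers paying $19.5 and sellers receiving $15 (the $4.5 wedge).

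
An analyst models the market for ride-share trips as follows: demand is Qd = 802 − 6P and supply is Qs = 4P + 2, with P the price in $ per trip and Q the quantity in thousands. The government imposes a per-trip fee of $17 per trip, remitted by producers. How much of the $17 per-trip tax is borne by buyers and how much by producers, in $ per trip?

Buyers bear $6.8 per trip; producers bear $10.2 per trip.

Without the tax, 802 − 6P = 4P + 2 gives 10P = 800, so P* = $80 and Q* = 322.
With the tax collected from producers, supply shifts: Qs = 4(P − 17) + 2.
Solving gives Q = 281.2 with buyers paying $86.8 and producers receiving $69.8 (the $17 wedge).
Burden on buyers: $6.8; on producers: $10.2. (They sum to $17.)
The less price-elastic side of the market bears the larger share of a per-unit tax.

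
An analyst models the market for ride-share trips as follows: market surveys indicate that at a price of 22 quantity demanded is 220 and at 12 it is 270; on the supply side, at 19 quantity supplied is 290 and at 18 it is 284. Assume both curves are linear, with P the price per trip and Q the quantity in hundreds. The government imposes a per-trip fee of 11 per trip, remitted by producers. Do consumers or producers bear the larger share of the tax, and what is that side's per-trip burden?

Consumers bear the larger share: 6 per trip.

Demand slope: (270 − 220)/(12 − 22) = -5, so Qd = 330 − 5P.
Supply slope: (284 − 290)/(18 − 19) = 6, so Qs = 6P + 176.
Without the tax, 330 − 5P = 6P + 176 gives 11P = 154, so P* = 14 and Q* = 260.
With the tax collected from producers, supply shifts: Qs = 6(P − 11) + 176.
New equilibrium: consumers pay 20, producers receive 9, Q = 230. (Wedge: Pb − Ps = 11.)
Per-trip burden: consumers 6, producers 5.
Consumers take the larger share because demand is less price-elastic here (demand slope 5 vs supply slope 6).
The less price-elastic side of the market bears the larger share of a per-unit tax.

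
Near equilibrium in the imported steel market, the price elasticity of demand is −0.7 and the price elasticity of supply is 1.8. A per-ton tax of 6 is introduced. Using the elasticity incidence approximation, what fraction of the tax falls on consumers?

Incidence ratio: consumers' share ≈ εs / (εs + |εd|) = 1.8 / (1.8 + 0.7) = 0.72.
Supply is the more elastic side, so consumers bear the larger share.

Consumers' share ≈ 0.72.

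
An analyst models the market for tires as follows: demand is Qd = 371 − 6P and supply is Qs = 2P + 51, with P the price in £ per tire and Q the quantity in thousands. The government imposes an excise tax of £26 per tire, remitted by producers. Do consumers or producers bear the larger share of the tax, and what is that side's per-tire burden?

Producers bear the larger share: £19.5 per tire.

Before the tax: set 371 − 6P = 2P + 51 → P* = £40, Q* = 131.
With the tax collected from producers, supply shifts: Qs = 2(P − 26) + 51.
Solving gives Q = 92 with consumers paying £46.5 and producers receiving £20.5 (the £26 wedge).
Per-tire burden: consumers £6.5, producers £19.5.
Producers take the larger share because supply is less price-elastic here (demand slope 6 vs supply slope 2).
The less price-elastic side of the market bears the larger share of a per-unit tax.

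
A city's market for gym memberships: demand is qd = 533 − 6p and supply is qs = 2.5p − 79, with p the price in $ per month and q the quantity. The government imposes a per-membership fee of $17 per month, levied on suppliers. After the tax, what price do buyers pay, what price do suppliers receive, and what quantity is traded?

Without the tax, 533 − 6p = 2.5p − 79 gives 8.5p = 612, so p* = $72 and q* = 101.
With the tax collected from suppliers, supply shifts: qs = 2.5(p − 17) − 79.
New equilibrium: buyers pay $77, suppliers receive $60, q = 71. (Wedge: pb − ps = 17.)
The less price-elastic side of the market bears the larger share of a per-unit tax.

Buyers pay $77; suppliers receive $60; quantity = 71.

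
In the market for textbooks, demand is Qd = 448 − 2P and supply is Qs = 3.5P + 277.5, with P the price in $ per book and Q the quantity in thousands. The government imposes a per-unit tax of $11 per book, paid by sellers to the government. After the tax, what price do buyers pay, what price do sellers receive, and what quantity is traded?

Buyers pay $38; sellers receive $27; quantity = 372.

Before the tax: set 448 − 2P = 3.5P + 277.5 → P* = $31, Q* = 386.
With the tax collected from sellers, supply shifts: Qs = 3.5(P − 11) + 277.5.
New equilibrium: buyers pay $38, sellers receive $27, Q = 372. (Wedge: Pb − Ps = 11.)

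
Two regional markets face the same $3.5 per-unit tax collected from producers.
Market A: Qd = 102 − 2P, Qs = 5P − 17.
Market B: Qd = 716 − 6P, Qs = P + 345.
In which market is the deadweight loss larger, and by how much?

Market A: pre-tax P* = $17, Q* = 68; post-tax Q = 63; deadweight loss = $8.75.
Market B: pre-tax P* = $53, Q* = 398; post-tax Q = 395; deadweight loss = $5.25.
Difference: $8.75 vs $5.25 → market A is larger by $3.5.

Market A, by $3.5.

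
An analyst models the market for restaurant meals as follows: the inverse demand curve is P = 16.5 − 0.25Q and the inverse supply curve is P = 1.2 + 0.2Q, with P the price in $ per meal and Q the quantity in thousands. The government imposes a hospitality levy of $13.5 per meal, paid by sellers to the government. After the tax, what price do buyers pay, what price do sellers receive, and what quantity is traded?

Inverting to Q(P) form: Qd = 66 − 4P; Qs = 5P − 6.
Without the tax, 66 − 4P = 5P − 6 gives 9P = 72, so P* = $8 and Q* = 34.
With the tax collected from sellers, supply shifts: Qs = 5(P − 13.5) − 6.
Solving gives Q = 4 with buyers paying $15.5 and sellers receiving $2 (the $13.5 wedge).
The less price-elastic side of the market bears the larger share of a per-unit tax.

Buyers pay $15.5; sellers receive $2; quantity = 4.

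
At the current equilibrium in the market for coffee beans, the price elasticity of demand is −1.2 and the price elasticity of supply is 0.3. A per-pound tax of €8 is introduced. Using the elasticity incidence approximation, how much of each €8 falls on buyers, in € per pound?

Buyers bear ≈ €1.6 per pound.

Incidence ratio: buyers' share ≈ εs / (εs + |εd|) = 0.3 / (0.3 + 1.2) = 0.2.
So buyers bear ≈ 0.2 × €8 = €1.6; sellers bear €6.4.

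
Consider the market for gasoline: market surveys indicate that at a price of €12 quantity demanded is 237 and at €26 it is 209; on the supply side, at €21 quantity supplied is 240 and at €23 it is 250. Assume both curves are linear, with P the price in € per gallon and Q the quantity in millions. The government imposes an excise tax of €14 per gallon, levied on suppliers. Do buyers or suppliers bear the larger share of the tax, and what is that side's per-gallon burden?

Buyers bear the larger share: €10 per gallon.

Demand slope: (209 − 237)/(26 − 12) = -2, so Qd = 261 − 2P.
Supply slope: (250 − 240)/(23 − 21) = 5, so Qs = 5P + 135.
Before the tax: set 261 − 2P = 5P + 135 → P* = €18, Q* = 225.
With the tax collected from suppliers, supply shifts: Qs = 5(P − 14) + 135.
Solving gives Q = 205 with buyers paying €28 and suppliers receiving €14 (the €14 wedge).
Per-gallon burden: buyers €10, suppliers €4.
Buyers take the larger share because demand is less price-elastic here (demand slope 2 vs supply slope 5).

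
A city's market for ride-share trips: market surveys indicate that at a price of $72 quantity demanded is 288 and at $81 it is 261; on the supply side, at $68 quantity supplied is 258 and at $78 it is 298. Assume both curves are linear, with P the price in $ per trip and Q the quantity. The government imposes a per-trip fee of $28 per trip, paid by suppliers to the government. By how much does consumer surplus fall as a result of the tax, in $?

Demand slope: (261 − 288)/(81 − 72) = -3, so Qd = 504 − 3P.
Supply slope: (298 − 258)/(78 − 68) = 4, so Qs = 4P − 14.
Without the tax, 504 − 3P = 4P − 14 gives 7P = 518, so P* = $74 and Q* = 282.
With the tax collected from suppliers, supply shifts: Qs = 4(P − 28) − 14.
New equilibrium: consumers pay $90, suppliers receive $62, Q = 234. (Wedge: Pb − Ps = 28.)
ΔCS is the trapezoid between Q = 234 and Q = 282 of height $16: ½ · (282 + 234) · 16 = $4128.

Consumer surplus falls by $4128.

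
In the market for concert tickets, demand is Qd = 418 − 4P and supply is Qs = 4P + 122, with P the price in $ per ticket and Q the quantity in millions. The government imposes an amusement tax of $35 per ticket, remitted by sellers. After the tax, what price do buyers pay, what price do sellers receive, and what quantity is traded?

Without the tax, 418 − 4P = 4P + 122 gives 8P = 296, so P* = $37 and Q* = 270.
With the tax collected from sellers, supply shifts: Qs = 4(P − 35) + 122.
Solving gives Q = 200 with buyers paying $54.5 and sellers receiving $19.5 (the $35 wedge).
The less price-elastic side of the market bears the larger share of a per-unit tax.

Buyers pay $54.5; sellers receive $19.5; quantity = 200.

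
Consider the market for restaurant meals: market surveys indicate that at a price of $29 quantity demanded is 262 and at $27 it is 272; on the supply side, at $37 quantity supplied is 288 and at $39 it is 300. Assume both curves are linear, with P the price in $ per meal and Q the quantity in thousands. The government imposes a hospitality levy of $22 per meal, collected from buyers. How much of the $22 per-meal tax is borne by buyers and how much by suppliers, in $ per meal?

Buyers bear $12 per meal; suppliers bear $10 per meal.

Demand slope: (272 − 262)/(27 − 29) = -5, so Qd = 407 − 5P.
Supply slope: (300 − 288)/(39 − 37) = 6, so Qs = 6P + 66.
Before the tax: set 407 − 5P = 6P + 66 → P* = $31, Q* = 252.
With the tax collected from buyers, demand (in seller-price terms) shifts: Qd = 407 − 5(P + 22).
Solving gives Q = 192 with buyers paying $43 and suppliers receiving $21 (the $22 wedge).
Burden on buyers: $12; on suppliers: $10. (They sum to $22.)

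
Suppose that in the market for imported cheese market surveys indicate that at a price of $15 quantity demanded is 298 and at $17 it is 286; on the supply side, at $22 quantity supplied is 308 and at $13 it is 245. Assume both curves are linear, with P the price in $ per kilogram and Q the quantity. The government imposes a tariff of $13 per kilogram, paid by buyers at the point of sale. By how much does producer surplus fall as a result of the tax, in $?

Demand slope: (286 − 298)/(17 − 15) = -6, so Qd = 388 − 6P.
Supply slope: (245 − 308)/(13 − 22) = 7, so Qs = 7P + 154.
Without the tax, 388 − 6P = 7P + 154 gives 13P = 234, so P* = $18 and Q* = 280.
With the tax collected from buyers, demand (in seller-price terms) shifts: Qd = 388 − 6(P + 13).
New equilibrium: buyers pay $25, producers receive $12, Q = 238. (Wedge: Pb − Ps = 13.)
ΔPS is the trapezoid between Q = 238 and Q = 280 of height $6: ½ · (280 + 238) · 6 = $1554.

Producer surplus falls by $1554.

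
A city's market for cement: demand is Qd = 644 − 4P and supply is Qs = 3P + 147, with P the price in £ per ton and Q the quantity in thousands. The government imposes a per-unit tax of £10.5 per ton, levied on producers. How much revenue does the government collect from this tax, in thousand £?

Tax revenue = £3591 thousand.

Without the tax, 644 − 4P = 3P + 147 gives 7P = 497, so P* = £71 and Q* = 360.
With the tax collected from producers, supply shifts: Qs = 3(P − 10.5) + 147.
New equilibrium: consumers pay £75.5, producers receive £65, Q = 342. (Wedge: Pb − Ps = 10.5.)
Revenue = t · Q = 10.5 · 342 = £3591.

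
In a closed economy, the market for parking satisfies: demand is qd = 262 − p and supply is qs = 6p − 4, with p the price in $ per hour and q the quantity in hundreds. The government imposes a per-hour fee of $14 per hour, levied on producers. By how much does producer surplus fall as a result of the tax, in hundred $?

Without the tax, 262 − p = 6p − 4 gives 7p = 266, so p* = $38 and q* = 224.
With the tax collected from producers, supply shifts: qs = 6(p − 14) − 4.
New equilibrium: buyers pay $50, producers receive $36, q = 212. (Wedge: pb − ps = 14.)
ΔPS is the trapezoid between Q = 212 and Q = 224 of height $2: ½ · (224 + 212) · 2 = $436.

Producer surplus falls by $436 hundred.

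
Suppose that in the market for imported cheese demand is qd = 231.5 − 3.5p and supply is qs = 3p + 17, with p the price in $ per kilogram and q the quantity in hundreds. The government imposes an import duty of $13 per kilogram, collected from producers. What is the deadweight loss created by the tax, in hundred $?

Without the tax, 231.5 − 3.5p = 3p + 17 gives 6.5p = 214.5, so p* = $33 and q* = 116.
With the tax collected from producers, supply shifts: qs = 3(p − 13) + 17.
New equilibrium: buyers pay $39, producers receive $26, q = 95. (Wedge: pb − ps = 13.)
Quantity falls by |ΔQ| = |116 − 95| = 21.
DWL = ½ · t · |ΔQ| = ½ · 13 · 21 = $136.5.

Deadweight loss = $136.5 hundred.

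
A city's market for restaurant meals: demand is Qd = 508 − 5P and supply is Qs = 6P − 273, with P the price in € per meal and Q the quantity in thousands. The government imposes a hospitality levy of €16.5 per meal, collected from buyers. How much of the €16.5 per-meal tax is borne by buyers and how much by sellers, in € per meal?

Buyers bear €9 per meal; sellers bear €7.5 per meal.

Before the tax: set 508 − 5P = 6P − 273 → P* = €71, Q* = 153.
With the tax collected from buyers, demand (in seller-price terms) shifts: Qd = 508 − 5(P + 16.5).
New equilibrium: buyers pay €80, sellers receive €63.5, Q = 108. (Wedge: Pb − Ps = 16.5.)
Burden on buyers: €9; on sellers: €7.5. (They sum to €16.5.)
The less price-elastic side of the market bears the larger share of a per-unit tax.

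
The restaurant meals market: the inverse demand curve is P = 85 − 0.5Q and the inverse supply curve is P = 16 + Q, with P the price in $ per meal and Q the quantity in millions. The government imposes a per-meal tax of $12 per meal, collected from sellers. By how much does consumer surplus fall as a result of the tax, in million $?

Rewrite in direct form: Qd = 170 − 2P and Qs = P − 16.
Before the tax: set 170 − 2P = P − 16 → P* = $62, Q* = 46.
With the tax collected from sellers, supply shifts: Qs = (P − 12) − 16.
Solving gives Q = 38 with consumers paying $66 and sellers receiving $54 (the $12 wedge).
ΔCS is the trapezoid between Q = 38 and Q = 46 of height $4: ½ · (46 + 38) · 4 = $168.

Consumer surplus falls by $168 million.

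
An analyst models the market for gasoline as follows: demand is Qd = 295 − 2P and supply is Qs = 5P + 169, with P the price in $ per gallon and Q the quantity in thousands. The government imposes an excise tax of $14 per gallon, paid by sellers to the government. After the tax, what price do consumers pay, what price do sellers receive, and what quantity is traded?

Consumers pay $28; sellers receive $14; quantity = 239.

Without the tax, 295 − 2P = 5P + 169 gives 7P = 126, so P* = $18 and Q* = 259.
With the tax collected from sellers, supply shifts: Qs = 5(P − 14) + 169.
New equilibrium: consumers pay $28, sellers receive $14, Q = 239. (Wedge: Pb − Ps = 14.)
The less price-elastic side of the market bears the larger share of a per-unit tax.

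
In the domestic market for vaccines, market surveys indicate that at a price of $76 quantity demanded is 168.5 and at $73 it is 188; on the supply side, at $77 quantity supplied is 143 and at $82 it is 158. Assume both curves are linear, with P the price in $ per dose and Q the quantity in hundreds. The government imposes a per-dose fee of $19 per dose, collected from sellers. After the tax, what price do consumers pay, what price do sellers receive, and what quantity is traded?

Consumers pay $85; sellers receive $66; quantity = 110.

Demand slope: (188 − 168.5)/(73 − 76) = -6.5, so Qd = 662.5 − 6.5P.
Supply slope: (158 − 143)/(82 − 77) = 3, so Qs = 3P − 88.
Before the tax: set 662.5 − 6.5P = 3P − 88 → P* = $79, Q* = 149.
With the tax collected from sellers, supply shifts: Qs = 3(P − 19) − 88.
New equilibrium: consumers pay $85, sellers receive $66, Q = 110. (Wedge: Pb − Ps = 19.)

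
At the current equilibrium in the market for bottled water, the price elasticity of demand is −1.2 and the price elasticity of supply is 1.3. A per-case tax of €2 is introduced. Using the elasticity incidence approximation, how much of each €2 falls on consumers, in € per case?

Incidence ratio: consumers' share ≈ εs / (εs + |εd|) = 1.3 / (1.3 + 1.2) = 0.52.
So consumers bear ≈ 0.52 × €2 = €1.04; producers bear €0.96.

Consumers bear ≈ €1.04 per case.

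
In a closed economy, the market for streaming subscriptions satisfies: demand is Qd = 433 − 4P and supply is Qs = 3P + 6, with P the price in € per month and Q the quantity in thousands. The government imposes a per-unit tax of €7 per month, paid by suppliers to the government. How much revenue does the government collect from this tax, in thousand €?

Without the tax, 433 − 4P = 3P + 6 gives 7P = 427, so P* = €61 and Q* = 189.
With the tax collected from suppliers, supply shifts: Qs = 3(P − 7) + 6.
Solving gives Q = 177 with buyers paying €64 and suppliers receiving €57 (the €7 wedge).
Revenue = t · Q = 7 · 177 = €1239.

Tax revenue = €1239 thousand.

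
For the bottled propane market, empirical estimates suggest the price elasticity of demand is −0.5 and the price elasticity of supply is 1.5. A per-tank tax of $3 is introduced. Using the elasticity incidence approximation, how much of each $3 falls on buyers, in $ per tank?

Buyers bear ≈ $2.25 per tank.

Incidence ratio: buyers' share ≈ εs / (εs + |εd|) = 1.5 / (1.5 + 0.5) = 0.75.
So buyers bear ≈ 0.75 × $3 = $2.25; sellers bear $0.75.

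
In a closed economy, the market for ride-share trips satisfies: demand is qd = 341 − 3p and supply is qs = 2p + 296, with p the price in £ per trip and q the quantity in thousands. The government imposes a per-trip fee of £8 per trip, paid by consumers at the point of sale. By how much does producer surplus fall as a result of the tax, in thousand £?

Before the tax: set 341 − 3p = 2p + 296 → p* = £9, q* = 314.
With the tax collected from consumers, demand (in seller-price terms) shifts: qd = 341 − 3(p + 8).
New equilibrium: consumers pay £12.2, producers receive £4.2, q = 304.4. (Wedge: pb − ps = 8.)
ΔPS is the trapezoid between Q = 304.4 and Q = 314 of height £4.8: ½ · (314 + 304.4) · 4.8 = £1484.16.

Producer surplus falls by £1484.16 thousand.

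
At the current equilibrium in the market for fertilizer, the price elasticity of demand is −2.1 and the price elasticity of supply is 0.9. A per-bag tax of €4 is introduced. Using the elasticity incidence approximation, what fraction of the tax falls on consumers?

Consumers' share ≈ 0.3.

Incidence ratio: consumers' share ≈ εs / (εs + |εd|) = 0.9 / (0.9 + 2.1) = 0.3.
Supply is the less elastic side, so consumers bear the smaller share.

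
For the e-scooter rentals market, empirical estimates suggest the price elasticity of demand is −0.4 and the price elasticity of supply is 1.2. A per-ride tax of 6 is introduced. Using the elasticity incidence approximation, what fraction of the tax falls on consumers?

Consumers' share ≈ 0.75.

Incidence ratio: consumers' share ≈ εs / (εs + |εd|) = 1.2 / (1.2 + 0.4) = 0.75.
Supply is the more elastic side, so consumers bear the larger share.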